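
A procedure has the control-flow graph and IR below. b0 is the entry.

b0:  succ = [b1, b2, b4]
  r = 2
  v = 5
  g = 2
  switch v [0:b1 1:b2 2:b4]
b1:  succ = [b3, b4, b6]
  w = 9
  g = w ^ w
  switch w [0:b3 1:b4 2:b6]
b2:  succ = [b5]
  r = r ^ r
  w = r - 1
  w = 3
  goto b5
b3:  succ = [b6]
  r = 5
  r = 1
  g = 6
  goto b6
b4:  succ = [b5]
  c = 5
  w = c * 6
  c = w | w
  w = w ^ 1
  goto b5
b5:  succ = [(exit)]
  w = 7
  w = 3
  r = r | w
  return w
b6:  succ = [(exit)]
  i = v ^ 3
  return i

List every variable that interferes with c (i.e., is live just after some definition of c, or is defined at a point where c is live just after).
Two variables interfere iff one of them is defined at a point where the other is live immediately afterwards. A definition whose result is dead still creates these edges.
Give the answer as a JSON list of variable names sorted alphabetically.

Answer: ["r", "w"]

Working:
Block summaries:
  b0 def {g,r,v} use ∅
  b1 def {g,w} use ∅
  b2 def {r,w} use {r}
  b3 def {g,r} use ∅
  b4 def {c,w} use ∅
  b5 def {r,w} use {r}
  b6 def {i} use {v}

Backward fixpoint:
  live b0: ∅→{r,v}
  live b1: {r,v}→{r,v}
  live b2: {r}→{r}
  live b3: {v}→{v}
  live b4: {r}→{r}
  live b5: {r}→∅
  live b6: {v}→∅

Interfere edges:
  c: {r,w}
  g: {r,v,w}
  i: ∅
  r: {c,g,v,w}
  v: {g,r,w}
  w: {c,g,r,v}

N(c) = ["r", "w"]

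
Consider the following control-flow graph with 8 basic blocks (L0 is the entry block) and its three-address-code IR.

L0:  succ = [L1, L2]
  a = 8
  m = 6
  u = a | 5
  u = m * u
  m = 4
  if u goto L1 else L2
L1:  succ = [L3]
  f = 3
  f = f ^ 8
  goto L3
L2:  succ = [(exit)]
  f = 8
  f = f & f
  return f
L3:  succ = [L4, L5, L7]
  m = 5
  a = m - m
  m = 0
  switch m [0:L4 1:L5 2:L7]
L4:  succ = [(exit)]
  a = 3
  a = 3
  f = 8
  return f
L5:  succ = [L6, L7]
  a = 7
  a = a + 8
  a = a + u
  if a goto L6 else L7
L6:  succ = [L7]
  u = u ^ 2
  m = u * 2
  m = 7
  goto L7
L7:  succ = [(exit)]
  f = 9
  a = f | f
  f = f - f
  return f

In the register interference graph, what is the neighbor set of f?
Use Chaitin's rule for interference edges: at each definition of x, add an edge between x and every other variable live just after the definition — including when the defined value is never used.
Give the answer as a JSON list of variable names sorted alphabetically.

def/use:
  L0: {a,m,u} / ∅
  L1: {f} / ∅
  L2: {f} / ∅
  L3: {a,m} / ∅
  L4: {a,f} / ∅
  L5: {a} / {u}
  L6: {m,u} / {u}
  L7: {a,f} / ∅

Backward fixpoint:
  L0: in=∅ out={u}
  L1: in={u} out={u}
  L2: in=∅ out=∅
  L3: in={u} out={u}
  L4: in=∅ out=∅
  L5: in={u} out={u}
  L6: in={u} out=∅
  L7: in=∅ out=∅

Conflict graph:
  a: {f,m,u}
  f: {a,u}
  m: {a,u}
  u: {a,f,m}

N(f) = ["a", "u"]

Answer: ["a", "u"]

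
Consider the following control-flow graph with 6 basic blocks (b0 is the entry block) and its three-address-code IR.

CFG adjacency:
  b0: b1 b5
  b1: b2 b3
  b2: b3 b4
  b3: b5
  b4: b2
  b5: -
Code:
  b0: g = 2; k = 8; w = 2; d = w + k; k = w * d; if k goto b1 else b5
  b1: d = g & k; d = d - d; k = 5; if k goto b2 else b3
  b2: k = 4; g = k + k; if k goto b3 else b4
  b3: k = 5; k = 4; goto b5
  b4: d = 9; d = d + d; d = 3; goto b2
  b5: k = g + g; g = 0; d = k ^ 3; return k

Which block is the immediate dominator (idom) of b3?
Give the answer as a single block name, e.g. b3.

Answer: b1

Analysis:
idom tree: b1←b0 b2←b1 b3←b1 b4←b2 b5←b0
Dom∩ at merges:
  b2: preds {b1,b4}: {b0,b1} ∩ {b0,b1,b2,b4} = {b0,b1}; idom=b1
  b3: preds {b1,b2}: {b0,b1} ∩ {b0,b1,b2} = {b0,b1}; idom=b1
  b5: preds {b0,b3}: {b0} ∩ {b0,b1,b3} = {b0}; idom=b0

idom(b3) = b1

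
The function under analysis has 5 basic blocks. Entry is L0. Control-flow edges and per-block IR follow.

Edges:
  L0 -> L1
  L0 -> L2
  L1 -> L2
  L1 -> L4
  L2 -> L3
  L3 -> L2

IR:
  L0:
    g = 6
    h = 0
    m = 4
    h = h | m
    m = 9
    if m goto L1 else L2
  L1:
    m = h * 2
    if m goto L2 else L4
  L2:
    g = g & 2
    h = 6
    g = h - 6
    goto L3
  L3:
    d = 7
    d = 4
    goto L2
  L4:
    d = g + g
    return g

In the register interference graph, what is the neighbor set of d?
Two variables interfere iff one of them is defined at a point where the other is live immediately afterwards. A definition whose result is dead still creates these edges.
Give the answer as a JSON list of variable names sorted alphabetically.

Answer: ["g"]

Analysis:
Block summaries:
  L0: {g,h,m} / ∅
  L1: {m} / {h}
  L2: {g,h} / {g}
  L3: {d} / ∅
  L4: {d} / {g}

Live sets:
  L0: in=∅ out={g,h}
  L1: in={g,h} out={g}
  L2: in={g} out={g}
  L3: in={g} out={g}
  L4: in={g} out=∅

Interfere edges:
  d↔{g}
  g↔{d,h,m}
  h↔{g,m}
  m↔{g,h}

N(d) = ["g"]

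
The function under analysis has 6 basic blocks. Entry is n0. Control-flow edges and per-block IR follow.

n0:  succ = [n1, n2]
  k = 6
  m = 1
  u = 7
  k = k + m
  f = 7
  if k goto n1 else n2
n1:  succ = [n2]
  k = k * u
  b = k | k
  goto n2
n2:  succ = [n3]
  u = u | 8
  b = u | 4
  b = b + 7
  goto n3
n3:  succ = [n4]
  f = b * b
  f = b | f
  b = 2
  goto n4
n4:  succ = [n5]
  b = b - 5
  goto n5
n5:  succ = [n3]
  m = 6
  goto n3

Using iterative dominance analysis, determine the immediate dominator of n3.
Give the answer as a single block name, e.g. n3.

idom tree: n1←n0 n2←n0 n3←n2 n4←n3 n5←n4
Dom at joins:
  n2: preds {n0,n1}: {n0} ∩ {n0,n1} = {n0}; idom=n0
  n3: preds {n2,n5}: {n0,n2} ∩ {n0,n2,n3,n4,n5} = {n0,n2}; idom=n2

idom(n3) = n2

Answer: n2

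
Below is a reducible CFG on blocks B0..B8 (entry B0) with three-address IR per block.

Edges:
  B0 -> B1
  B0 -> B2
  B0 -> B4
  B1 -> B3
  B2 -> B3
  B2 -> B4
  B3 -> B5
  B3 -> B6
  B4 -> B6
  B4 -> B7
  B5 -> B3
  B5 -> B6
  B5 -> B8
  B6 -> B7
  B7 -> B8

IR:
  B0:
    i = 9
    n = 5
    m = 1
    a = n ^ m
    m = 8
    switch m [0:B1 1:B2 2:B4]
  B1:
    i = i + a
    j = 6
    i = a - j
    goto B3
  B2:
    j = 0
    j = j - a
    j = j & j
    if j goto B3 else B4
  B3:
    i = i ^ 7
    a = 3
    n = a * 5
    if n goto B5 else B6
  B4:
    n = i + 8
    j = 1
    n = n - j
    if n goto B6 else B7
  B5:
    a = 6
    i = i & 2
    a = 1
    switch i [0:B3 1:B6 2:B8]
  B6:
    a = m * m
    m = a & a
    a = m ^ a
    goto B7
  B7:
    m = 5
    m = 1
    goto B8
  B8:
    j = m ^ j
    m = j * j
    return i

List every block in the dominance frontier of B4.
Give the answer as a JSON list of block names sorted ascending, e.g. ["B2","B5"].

idom tree: B1←B0 B2←B0 B3←B0 B4←B0 B5←B3 B6←B0 B7←B0 B8←B0
Dom at joins:
  B3: preds {B1,B2,B5}: {B0,B1} ∩ {B0,B2} ∩ {B0,B3,B5} = {B0}; idom=B0
  B4: preds {B0,B2}: {B0} ∩ {B0,B2} = {B0}; idom=B0
  B6: preds {B3,B4,B5}: {B0,B3} ∩ {B0,B4} ∩ {B0,B3,B5} = {B0}; idom=B0
  B7: preds {B4,B6}: {B0,B4} ∩ {B0,B6} = {B0}; idom=B0
  B8: preds {B5,B7}: {B0,B3,B5} ∩ {B0,B7} = {B0}; idom=B0

Frontier:
  join B3 pred B1: B1 stop@B0
  join B3 pred B2: B2 stop@B0
  join B3 pred B5: B5→B3 stop@B0
  join B4 pred B0: · stop@B0
  join B4 pred B2: B2 stop@B0
  join B6 pred B3: B3 stop@B0
  join B6 pred B4: B4 stop@B0
  join B6 pred B5: B5→B3 stop@B0
  join B7 pred B4: B4 stop@B0
  join B7 pred B6: B6 stop@B0
  join B8 pred B5: B5→B3 stop@B0
  join B8 pred B7: B7 stop@B0
  B0 → ∅
  B1 → {B3}
  B2 → {B3,B4}
  B3 → {B3,B6,B8}
  B4 → {B6,B7}
  B5 → {B3,B6,B8}
  B6 → {B7}
  B7 → {B8}
  B8 → ∅

DF(B4) = ["B6", "B7"]

Answer: ["B6", "B7"]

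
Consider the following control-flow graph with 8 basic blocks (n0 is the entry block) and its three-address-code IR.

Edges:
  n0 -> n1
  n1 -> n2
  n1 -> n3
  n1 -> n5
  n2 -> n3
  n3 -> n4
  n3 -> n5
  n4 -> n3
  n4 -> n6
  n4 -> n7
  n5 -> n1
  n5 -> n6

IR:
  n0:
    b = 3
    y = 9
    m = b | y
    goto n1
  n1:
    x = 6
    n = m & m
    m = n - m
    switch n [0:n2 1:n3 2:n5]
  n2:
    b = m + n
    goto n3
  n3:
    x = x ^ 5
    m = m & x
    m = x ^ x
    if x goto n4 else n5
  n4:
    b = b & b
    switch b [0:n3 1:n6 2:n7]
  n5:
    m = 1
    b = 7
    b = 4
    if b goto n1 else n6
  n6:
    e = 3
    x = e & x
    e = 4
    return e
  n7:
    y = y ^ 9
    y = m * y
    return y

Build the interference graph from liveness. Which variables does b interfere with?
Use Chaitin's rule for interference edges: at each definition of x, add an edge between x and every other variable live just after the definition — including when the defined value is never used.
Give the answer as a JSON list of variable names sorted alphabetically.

Answer: ["m", "n", "x", "y"]

Working:
Per-block:
  n0: def={b,m,y} ue=∅
  n1: def={m,n,x} ue={m}
  n2: def={b} ue={m,n}
  n3: def={m,x} ue={m,x}
  n4: def={b} ue={b}
  n5: def={b,m} ue=∅
  n6: def={e,x} ue={x}
  n7: def={y} ue={m,y}

Liveness:
  n0 li=∅ lo={b,m,y}
  n1 li={b,m,y} lo={b,m,n,x,y}
  n2 li={m,n,x,y} lo={b,m,x,y}
  n3 li={b,m,x,y} lo={b,m,x,y}
  n4 li={b,m,x,y} lo={b,m,x,y}
  n5 li={x,y} lo={b,m,x,y}
  n6 li={x} lo=∅
  n7 li={m,y} lo=∅

Interference:
  b↔{m,n,x,y}
  e↔{x}
  m↔{b,n,x,y}
  n↔{b,m,x,y}
  x↔{b,e,m,n,y}
  y↔{b,m,n,x}

N(b) = ["m", "n", "x", "y"]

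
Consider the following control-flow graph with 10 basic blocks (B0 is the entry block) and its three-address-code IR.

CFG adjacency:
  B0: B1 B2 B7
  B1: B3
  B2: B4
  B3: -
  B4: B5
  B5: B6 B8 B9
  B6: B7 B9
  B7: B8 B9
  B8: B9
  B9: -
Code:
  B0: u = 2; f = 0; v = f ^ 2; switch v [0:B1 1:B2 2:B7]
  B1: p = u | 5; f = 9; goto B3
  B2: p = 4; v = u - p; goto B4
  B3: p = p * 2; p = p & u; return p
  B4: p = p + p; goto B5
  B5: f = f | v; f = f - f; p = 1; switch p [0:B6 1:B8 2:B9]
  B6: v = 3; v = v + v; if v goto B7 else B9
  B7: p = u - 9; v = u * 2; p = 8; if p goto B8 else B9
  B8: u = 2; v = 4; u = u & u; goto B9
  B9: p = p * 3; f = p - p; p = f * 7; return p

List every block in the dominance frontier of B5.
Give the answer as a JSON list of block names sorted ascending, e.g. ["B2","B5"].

idom tree: B1←B0 B2←B0 B3←B1 B4←B2 B5←B4 B6←B5 B7←B0 B8←B0 B9←B0
Dom at joins:
  B7: preds {B0,B6}: {B0} ∩ {B0,B2,B4,B5,B6} = {B0}; idom=B0
  B8: preds {B5,B7}: {B0,B2,B4,B5} ∩ {B0,B7} = {B0}; idom=B0
  B9: preds {B5,B6,B7,B8}: {B0,B2,B4,B5} ∩ {B0,B2,B4,B5,B6} ∩ {B0,B7} ∩ {B0,B8} = {B0}; idom=B0

Frontier:
  join B7 pred B0: · stop@B0
  join B7 pred B6: B6→B5→B4→B2 stop@B0
  join B8 pred B5: B5→B4→B2 stop@B0
  join B8 pred B7: B7 stop@B0
  join B9 pred B5: B5→B4→B2 stop@B0
  join B9 pred B6: B6→B5→B4→B2 stop@B0
  join B9 pred B7: B7 stop@B0
  join B9 pred B8: B8 stop@B0
  B0: DF=∅
  B1: DF=∅
  B2: DF={B7,B8,B9}
  B3: DF=∅
  B4: DF={B7,B8,B9}
  B5: DF={B7,B8,B9}
  B6: DF={B7,B9}
  B7: DF={B8,B9}
  B8: DF={B9}
  B9: DF=∅

DF(B5) = ["B7", "B8", "B9"]

Answer: ["B7", "B8", "B9"]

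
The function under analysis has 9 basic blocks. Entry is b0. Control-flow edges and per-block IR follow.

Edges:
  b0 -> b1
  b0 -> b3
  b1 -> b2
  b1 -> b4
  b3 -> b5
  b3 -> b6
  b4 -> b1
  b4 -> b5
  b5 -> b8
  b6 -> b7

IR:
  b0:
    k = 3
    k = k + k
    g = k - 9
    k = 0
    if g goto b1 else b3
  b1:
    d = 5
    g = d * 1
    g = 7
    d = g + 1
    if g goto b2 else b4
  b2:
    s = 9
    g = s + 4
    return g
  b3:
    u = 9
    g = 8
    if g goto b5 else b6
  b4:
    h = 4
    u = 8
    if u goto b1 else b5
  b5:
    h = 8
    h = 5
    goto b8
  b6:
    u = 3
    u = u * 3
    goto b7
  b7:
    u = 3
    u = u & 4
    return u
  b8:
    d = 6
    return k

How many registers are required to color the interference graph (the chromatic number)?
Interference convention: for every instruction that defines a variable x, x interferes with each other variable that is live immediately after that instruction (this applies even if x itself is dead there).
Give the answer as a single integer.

Answer: 3

Working:
def/use:
  b0: {g,k} / ∅
  b1: {d,g} / ∅
  b2: {g,s} / ∅
  b3: {g,u} / ∅
  b4: {h,u} / ∅
  b5: {h} / ∅
  b6: {u} / ∅
  b7: {u} / ∅
  b8: {d} / {k}

Liveness:
  live b0: ∅→{k}
  live b1: {k}→{k}
  live b2: ∅→∅
  live b3: {k}→{k}
  live b4: {k}→{k}
  live b5: {k}→{k}
  live b6: ∅→∅
  live b7: ∅→∅
  live b8: {k}→∅

Conflict graph:
  d: {g,k}
  g: {d,k}
  h: {k}
  k: {d,g,h,u}
  s: ∅
  u: {k}

Colouring:
  lower bound: {d,g,k} mutually conflict ⇒ χ ≥ 3
  assign d→r1 g→r2 h→r1 k→r0 s→r0 u→r1 — no edge inside a register ⇒ χ ≤ 3
  χ = 3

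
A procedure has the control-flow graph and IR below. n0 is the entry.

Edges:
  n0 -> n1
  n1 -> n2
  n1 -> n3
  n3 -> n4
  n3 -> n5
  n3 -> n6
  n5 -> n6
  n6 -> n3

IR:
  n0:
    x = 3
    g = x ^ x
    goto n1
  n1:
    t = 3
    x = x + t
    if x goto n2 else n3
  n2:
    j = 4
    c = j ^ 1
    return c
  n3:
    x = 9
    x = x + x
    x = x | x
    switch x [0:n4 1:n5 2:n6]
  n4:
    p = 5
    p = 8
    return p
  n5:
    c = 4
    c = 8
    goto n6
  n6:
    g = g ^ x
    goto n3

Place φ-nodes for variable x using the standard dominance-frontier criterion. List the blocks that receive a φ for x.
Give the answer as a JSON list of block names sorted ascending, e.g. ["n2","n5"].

Answer: ["n3"]

Derivation:
idom tree: n1←n0 n2←n1 n3←n1 n4←n3 n5←n3 n6←n3
Join-block Dom:
  n3: preds {n1,n6}: {n0,n1} ∩ {n0,n1,n3,n6} = {n0,n1}; idom=n1
  n6: preds {n3,n5}: {n0,n1,n3} ∩ {n0,n1,n3,n5} = {n0,n1,n3}; idom=n3

Frontier:
  n3←n1: walk · to n1
  n3←n6: walk n6→n3 to n1
  n6←n3: walk · to n3
  n6←n5: walk n5 to n3
  DF(n0)=∅
  DF(n1)=∅
  DF(n2)=∅
  DF(n3)={n3}
  DF(n4)=∅
  DF(n5)={n6}
  DF(n6)={n3}

φ for x: defs {n0,n1,n3}
  DF⁺ = {n3}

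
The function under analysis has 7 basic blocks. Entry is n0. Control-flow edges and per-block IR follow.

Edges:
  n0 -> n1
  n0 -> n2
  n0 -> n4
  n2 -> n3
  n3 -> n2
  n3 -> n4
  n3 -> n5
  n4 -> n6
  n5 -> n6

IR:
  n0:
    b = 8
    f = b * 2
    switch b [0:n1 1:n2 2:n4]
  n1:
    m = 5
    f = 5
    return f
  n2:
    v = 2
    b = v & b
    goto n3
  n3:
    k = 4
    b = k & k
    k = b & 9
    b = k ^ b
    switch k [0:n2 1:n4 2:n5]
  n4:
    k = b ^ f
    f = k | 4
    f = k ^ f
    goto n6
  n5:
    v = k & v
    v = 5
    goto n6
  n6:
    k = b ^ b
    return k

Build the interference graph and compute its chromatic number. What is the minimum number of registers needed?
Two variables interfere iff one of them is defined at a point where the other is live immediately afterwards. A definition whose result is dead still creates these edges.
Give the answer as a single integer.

Block summaries:
  n0: def={b,f} ue=∅
  n1: def={f,m} ue=∅
  n2: def={b,v} ue={b}
  n3: def={b,k} ue=∅
  n4: def={f,k} ue={b,f}
  n5: def={v} ue={k,v}
  n6: def={k} ue={b}

Live sets:
  n0 li=∅ lo={b,f}
  n1 li=∅ lo=∅
  n2 li={b,f} lo={f,v}
  n3 li={f,v} lo={b,f,k,v}
  n4 li={b,f} lo={b}
  n5 li={b,k,v} lo={b}
  n6 li={b} lo=∅

Conflict graph:
  b — {f,k,v}
  f — {b,k,v}
  k — {b,f,v}
  m — ∅
  v — {b,f,k}

Chromatic number:
  lower bound: {b,f,k,v} mutually conflict ⇒ χ ≥ 4
  assign b→c0 f→c1 k→c2 m→c0 v→c3 — no edge inside a register ⇒ χ ≤ 4
  χ = 4

Answer: 4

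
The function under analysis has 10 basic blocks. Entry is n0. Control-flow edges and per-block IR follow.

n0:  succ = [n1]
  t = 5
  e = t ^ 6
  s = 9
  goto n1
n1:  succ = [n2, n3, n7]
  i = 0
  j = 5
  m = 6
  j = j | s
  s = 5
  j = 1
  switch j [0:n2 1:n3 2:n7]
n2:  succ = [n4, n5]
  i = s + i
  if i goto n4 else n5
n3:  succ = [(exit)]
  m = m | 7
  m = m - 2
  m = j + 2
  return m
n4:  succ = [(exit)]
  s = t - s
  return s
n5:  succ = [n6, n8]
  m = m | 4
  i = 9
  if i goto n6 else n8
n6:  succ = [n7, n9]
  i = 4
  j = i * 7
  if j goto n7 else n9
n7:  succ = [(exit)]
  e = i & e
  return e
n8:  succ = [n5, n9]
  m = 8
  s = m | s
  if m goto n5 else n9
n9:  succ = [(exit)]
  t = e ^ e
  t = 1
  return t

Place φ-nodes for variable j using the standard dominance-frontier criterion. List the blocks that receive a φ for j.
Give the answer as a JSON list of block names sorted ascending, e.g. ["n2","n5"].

idom tree: n1←n0 n2←n1 n3←n1 n4←n2 n5←n2 n6←n5 n7←n1 n8←n5 n9←n5
Dom∩ at merges:
  n5: preds {n2,n8}: {n0,n1,n2} ∩ {n0,n1,n2,n5,n8} = {n0,n1,n2}; idom=n2
  n7: preds {n1,n6}: {n0,n1} ∩ {n0,n1,n2,n5,n6} = {n0,n1}; idom=n1
  n9: preds {n6,n8}: {n0,n1,n2,n5,n6} ∩ {n0,n1,n2,n5,n8} = {n0,n1,n2,n5}; idom=n5

DF derivation:
  n5←n2: walk · to n2
  n5←n8: walk n8→n5 to n2
  n7←n1: walk · to n1
  n7←n6: walk n6→n5→n2 to n1
  n9←n6: walk n6 to n5
  n9←n8: walk n8 to n5
  DF(n0)=∅
  DF(n1)=∅
  DF(n2)={n7}
  DF(n3)=∅
  DF(n4)=∅
  DF(n5)={n5,n7}
  DF(n6)={n7,n9}
  DF(n7)=∅
  DF(n8)={n5,n9}
  DF(n9)=∅

φ for j: defs {n1,n6}
  DF⁺ = {n7,n9}

Answer: ["n7", "n9"]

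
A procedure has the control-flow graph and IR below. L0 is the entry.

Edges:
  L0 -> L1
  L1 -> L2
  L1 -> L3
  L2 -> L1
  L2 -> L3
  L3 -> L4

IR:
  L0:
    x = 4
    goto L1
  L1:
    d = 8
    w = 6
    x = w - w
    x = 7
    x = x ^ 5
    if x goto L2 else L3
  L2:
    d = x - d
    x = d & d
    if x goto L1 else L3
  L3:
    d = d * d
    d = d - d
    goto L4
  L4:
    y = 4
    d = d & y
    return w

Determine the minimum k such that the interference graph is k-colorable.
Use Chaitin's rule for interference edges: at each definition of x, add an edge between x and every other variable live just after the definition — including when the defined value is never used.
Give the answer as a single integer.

Answer: 3

Derivation:
def/use:
  L0 def {x} use ∅
  L1 def {d,w,x} use ∅
  L2 def {d,x} use {d,x}
  L3 def {d} use {d}
  L4 def {d,y} use {d,w}

Live sets:
  live L0: ∅→∅
  live L1: ∅→{d,w,x}
  live L2: {d,w,x}→{d,w}
  live L3: {d,w}→{d,w}
  live L4: {d,w}→∅

Interference:
  d — {w,x,y}
  w — {d,x,y}
  x — {d,w}
  y — {d,w}

Registers:
  {d,w,x} pairwise interfere (3-clique) ⇒ χ ≥ 3
  3-colouring: R0={d}  R1={w}  R2={x,y}
  χ = 3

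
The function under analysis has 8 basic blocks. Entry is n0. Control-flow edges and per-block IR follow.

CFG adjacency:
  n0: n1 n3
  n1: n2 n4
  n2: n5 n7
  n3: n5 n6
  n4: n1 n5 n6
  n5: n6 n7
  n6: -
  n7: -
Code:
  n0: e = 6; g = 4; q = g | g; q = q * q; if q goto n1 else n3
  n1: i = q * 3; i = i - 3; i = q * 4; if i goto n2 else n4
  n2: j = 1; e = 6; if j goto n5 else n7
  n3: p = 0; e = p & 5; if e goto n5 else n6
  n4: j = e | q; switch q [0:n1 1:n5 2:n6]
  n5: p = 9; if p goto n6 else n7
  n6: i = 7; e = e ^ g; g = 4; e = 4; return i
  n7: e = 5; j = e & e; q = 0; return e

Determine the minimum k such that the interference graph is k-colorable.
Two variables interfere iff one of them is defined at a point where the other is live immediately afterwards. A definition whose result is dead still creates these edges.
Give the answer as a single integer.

def/use:
  n0: def={e,g,q} ue=∅
  n1: def={i} ue={q}
  n2: def={e,j} ue=∅
  n3: def={e,p} ue=∅
  n4: def={j} ue={e,q}
  n5: def={p} ue=∅
  n6: def={e,g,i} ue={e,g}
  n7: def={e,j,q} ue=∅

Backward fixpoint:
  n0 li=∅ lo={e,g,q}
  n1 li={e,g,q} lo={e,g,q}
  n2 li={g} lo={e,g}
  n3 li={g} lo={e,g}
  n4 li={e,g,q} lo={e,g,q}
  n5 li={e,g} lo={e,g}
  n6 li={e,g} lo=∅
  n7 li=∅ lo=∅

Interfere edges:
  e — {g,i,j,p,q}
  g — {e,i,j,p,q}
  i — {e,g,q}
  j — {e,g,q}
  p — {e,g}
  q — {e,g,i,j}

Registers:
  lower bound: {e,g,i,q} mutually conflict ⇒ χ ≥ 4
  4-colouring: r0={e}  r1={g}  r2={p,q}  r3={i,j}
  χ = 4

Answer: 4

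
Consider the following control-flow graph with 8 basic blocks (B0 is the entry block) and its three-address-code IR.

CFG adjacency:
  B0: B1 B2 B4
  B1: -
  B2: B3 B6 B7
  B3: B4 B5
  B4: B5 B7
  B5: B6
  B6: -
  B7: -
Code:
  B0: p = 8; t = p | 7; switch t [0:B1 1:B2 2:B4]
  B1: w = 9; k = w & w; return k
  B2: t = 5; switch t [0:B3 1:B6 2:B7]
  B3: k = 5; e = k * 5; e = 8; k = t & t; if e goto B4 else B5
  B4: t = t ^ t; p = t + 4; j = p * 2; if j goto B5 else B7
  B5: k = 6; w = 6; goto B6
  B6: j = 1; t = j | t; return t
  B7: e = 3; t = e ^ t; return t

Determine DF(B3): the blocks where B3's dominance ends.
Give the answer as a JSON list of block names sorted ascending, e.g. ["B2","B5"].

Answer: ["B4", "B5"]

Working:
idom tree: B1←B0 B2←B0 B3←B2 B4←B0 B5←B0 B6←B0 B7←B0
Dom∩ at merges:
  B4: preds {B0,B3}: {B0} ∩ {B0,B2,B3} = {B0}; idom=B0
  B5: preds {B3,B4}: {B0,B2,B3} ∩ {B0,B4} = {B0}; idom=B0
  B6: preds {B2,B5}: {B0,B2} ∩ {B0,B5} = {B0}; idom=B0
  B7: preds {B2,B4}: {B0,B2} ∩ {B0,B4} = {B0}; idom=B0

DF derivation:
  B4←B0: walk · to B0
  B4←B3: walk B3→B2 to B0
  B5←B3: walk B3→B2 to B0
  B5←B4: walk B4 to B0
  B6←B2: walk B2 to B0
  B6←B5: walk B5 to B0
  B7←B2: walk B2 to B0
  B7←B4: walk B4 to B0
  B0: DF=∅
  B1: DF=∅
  B2: DF={B4,B5,B6,B7}
  B3: DF={B4,B5}
  B4: DF={B5,B7}
  B5: DF={B6}
  B6: DF=∅
  B7: DF=∅

DF(B3) = ["B4", "B5"]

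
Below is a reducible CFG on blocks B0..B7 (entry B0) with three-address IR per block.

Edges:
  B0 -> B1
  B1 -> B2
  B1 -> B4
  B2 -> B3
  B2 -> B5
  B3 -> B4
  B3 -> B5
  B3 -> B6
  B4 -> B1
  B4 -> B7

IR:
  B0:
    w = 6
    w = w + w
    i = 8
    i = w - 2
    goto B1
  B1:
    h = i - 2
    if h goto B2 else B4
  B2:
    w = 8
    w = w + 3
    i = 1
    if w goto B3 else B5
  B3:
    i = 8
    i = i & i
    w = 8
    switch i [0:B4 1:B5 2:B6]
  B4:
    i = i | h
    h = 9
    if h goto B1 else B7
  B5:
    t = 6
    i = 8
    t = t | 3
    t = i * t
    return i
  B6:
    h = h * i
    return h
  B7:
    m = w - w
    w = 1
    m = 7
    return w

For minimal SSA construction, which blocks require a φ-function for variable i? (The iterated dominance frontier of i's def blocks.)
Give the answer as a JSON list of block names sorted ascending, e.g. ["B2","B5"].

Answer: ["B1", "B4", "B5"]

Working:
idom tree: B1←B0 B2←B1 B3←B2 B4←B1 B5←B2 B6←B3 B7←B4
Join-block Dom:
  B1: preds {B0,B4}: {B0} ∩ {B0,B1,B4} = {B0}; idom=B0
  B4: preds {B1,B3}: {B0,B1} ∩ {B0,B1,B2,B3} = {B0,B1}; idom=B1
  B5: preds {B2,B3}: {B0,B1,B2} ∩ {B0,B1,B2,B3} = {B0,B1,B2}; idom=B2

DF walk-up:
  join B1 pred B0: · stop@B0
  join B1 pred B4: B4→B1 stop@B0
  join B4 pred B1: · stop@B1
  join B4 pred B3: B3→B2 stop@B1
  join B5 pred B2: · stop@B2
  join B5 pred B3: B3 stop@B2
  B0: DF=∅
  B1: DF={B1}
  B2: DF={B4}
  B3: DF={B4,B5}
  B4: DF={B1}
  B5: DF=∅
  B6: DF=∅
  B7: DF=∅

φ for i: defs {B0,B2,B3,B4,B5}
  DF⁺ = {B1,B4,B5}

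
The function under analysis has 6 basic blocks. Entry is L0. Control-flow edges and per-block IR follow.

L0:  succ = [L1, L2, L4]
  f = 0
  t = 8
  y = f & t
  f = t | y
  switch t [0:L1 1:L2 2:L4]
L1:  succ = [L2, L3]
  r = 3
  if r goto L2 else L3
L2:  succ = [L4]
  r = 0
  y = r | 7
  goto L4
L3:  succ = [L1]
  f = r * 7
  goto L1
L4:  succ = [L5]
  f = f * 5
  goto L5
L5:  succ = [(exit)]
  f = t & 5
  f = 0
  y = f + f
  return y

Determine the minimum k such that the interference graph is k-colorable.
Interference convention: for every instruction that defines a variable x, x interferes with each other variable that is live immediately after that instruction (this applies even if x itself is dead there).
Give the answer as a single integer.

Answer: 3

Working:
def/use:
  L0 def {f,t,y} use ∅
  L1 def {r} use ∅
  L2 def {r,y} use ∅
  L3 def {f} use {r}
  L4 def {f} use {f}
  L5 def {f,y} use {t}

Liveness:
  L0 li=∅ lo={f,t}
  L1 li={f,t} lo={f,r,t}
  L2 li={f,t} lo={f,t}
  L3 li={r,t} lo={f,t}
  L4 li={f,t} lo={t}
  L5 li={t} lo=∅

Interfere edges:
  f: {r,t,y}
  r: {f,t}
  t: {f,r,y}
  y: {f,t}

Colouring:
  clique {f,r,t} ⇒ need ≥ 3
  3-colouring: c0={f}  c1={t}  c2={r,y}
  χ = 3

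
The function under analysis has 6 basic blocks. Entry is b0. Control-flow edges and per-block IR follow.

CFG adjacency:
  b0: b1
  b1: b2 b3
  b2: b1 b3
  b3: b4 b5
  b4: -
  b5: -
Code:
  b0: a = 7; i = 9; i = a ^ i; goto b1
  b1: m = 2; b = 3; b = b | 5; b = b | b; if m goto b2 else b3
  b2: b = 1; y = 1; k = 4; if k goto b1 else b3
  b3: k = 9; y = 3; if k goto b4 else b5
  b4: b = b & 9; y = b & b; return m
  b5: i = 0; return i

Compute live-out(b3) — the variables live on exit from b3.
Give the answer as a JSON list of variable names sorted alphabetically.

Per-block:
  b0: {a,i} / ∅
  b1: {b,m} / ∅
  b2: {b,k,y} / ∅
  b3: {k,y} / ∅
  b4: {b,y} / {b,m}
  b5: {i} / ∅

Liveness:
  b0: in=∅ out=∅
  b1: in=∅ out={b,m}
  b2: in={m} out={b,m}
  b3: in={b,m} out={b,m}
  b4: in={b,m} out=∅
  b5: in=∅ out=∅

live-out(b3) = ["b", "m"]

Answer: ["b", "m"]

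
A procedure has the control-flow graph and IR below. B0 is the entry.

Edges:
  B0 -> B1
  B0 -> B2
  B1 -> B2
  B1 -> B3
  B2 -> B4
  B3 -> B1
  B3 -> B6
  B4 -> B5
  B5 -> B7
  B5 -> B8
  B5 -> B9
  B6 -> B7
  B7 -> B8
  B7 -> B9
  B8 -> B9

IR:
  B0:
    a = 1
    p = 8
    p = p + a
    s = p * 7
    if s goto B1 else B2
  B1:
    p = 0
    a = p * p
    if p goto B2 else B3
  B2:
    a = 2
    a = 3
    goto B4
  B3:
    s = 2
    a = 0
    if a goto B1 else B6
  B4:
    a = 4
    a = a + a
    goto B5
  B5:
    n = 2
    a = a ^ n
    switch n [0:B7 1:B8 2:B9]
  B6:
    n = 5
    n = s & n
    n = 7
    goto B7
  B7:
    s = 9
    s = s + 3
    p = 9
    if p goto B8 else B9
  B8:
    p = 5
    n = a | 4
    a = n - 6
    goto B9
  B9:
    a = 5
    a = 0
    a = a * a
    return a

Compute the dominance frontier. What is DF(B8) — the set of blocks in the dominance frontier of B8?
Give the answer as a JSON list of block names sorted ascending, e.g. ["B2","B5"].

idom tree: B1←B0 B2←B0 B3←B1 B4←B2 B5←B4 B6←B3 B7←B0 B8←B0 B9←B0
Dom at joins:
  B1: preds {B0,B3}: {B0} ∩ {B0,B1,B3} = {B0}; idom=B0
  B2: preds {B0,B1}: {B0} ∩ {B0,B1} = {B0}; idom=B0
  B7: preds {B5,B6}: {B0,B2,B4,B5} ∩ {B0,B1,B3,B6} = {B0}; idom=B0
  B8: preds {B5,B7}: {B0,B2,B4,B5} ∩ {B0,B7} = {B0}; idom=B0
  B9: preds {B5,B7,B8}: {B0,B2,B4,B5} ∩ {B0,B7} ∩ {B0,B8} = {B0}; idom=B0

Frontier:
  B1←B0: walk · to B0
  B1←B3: walk B3→B1 to B0
  B2←B0: walk · to B0
  B2←B1: walk B1 to B0
  B7←B5: walk B5→B4→B2 to B0
  B7←B6: walk B6→B3→B1 to B0
  B8←B5: walk B5→B4→B2 to B0
  B8←B7: walk B7 to B0
  B9←B5: walk B5→B4→B2 to B0
  B9←B7: walk B7 to B0
  B9←B8: walk B8 to B0
  DF(B0)=∅
  DF(B1)={B1,B2,B7}
  DF(B2)={B7,B8,B9}
  DF(B3)={B1,B7}
  DF(B4)={B7,B8,B9}
  DF(B5)={B7,B8,B9}
  DF(B6)={B7}
  DF(B7)={B8,B9}
  DF(B8)={B9}
  DF(B9)=∅

DF(B8) = ["B9"]

Answer: ["B9"]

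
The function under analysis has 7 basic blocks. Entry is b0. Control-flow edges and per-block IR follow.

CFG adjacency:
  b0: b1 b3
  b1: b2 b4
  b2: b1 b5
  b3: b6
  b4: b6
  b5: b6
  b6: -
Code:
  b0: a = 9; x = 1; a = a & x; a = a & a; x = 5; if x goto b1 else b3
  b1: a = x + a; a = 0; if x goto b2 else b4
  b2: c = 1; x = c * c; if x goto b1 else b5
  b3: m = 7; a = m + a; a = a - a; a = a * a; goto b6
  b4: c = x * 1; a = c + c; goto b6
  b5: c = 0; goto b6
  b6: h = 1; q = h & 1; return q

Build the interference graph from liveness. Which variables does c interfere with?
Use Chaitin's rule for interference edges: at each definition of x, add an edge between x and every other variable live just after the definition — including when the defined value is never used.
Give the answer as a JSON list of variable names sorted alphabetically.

def/use:
  b0 def {a,x} use ∅
  b1 def {a} use {a,x}
  b2 def {c,x} use ∅
  b3 def {a,m} use {a}
  b4 def {a,c} use {x}
  b5 def {c} use ∅
  b6 def {h,q} use ∅

Liveness:
  b0: in=∅ out={a,x}
  b1: in={a,x} out={a,x}
  b2: in={a} out={a,x}
  b3: in={a} out=∅
  b4: in={x} out=∅
  b5: in=∅ out=∅
  b6: in=∅ out=∅

Conflict graph:
  a — {c,m,x}
  c — {a}
  h — ∅
  m — {a}
  q — ∅
  x — {a}

N(c) = ["a"]

Answer: ["a"]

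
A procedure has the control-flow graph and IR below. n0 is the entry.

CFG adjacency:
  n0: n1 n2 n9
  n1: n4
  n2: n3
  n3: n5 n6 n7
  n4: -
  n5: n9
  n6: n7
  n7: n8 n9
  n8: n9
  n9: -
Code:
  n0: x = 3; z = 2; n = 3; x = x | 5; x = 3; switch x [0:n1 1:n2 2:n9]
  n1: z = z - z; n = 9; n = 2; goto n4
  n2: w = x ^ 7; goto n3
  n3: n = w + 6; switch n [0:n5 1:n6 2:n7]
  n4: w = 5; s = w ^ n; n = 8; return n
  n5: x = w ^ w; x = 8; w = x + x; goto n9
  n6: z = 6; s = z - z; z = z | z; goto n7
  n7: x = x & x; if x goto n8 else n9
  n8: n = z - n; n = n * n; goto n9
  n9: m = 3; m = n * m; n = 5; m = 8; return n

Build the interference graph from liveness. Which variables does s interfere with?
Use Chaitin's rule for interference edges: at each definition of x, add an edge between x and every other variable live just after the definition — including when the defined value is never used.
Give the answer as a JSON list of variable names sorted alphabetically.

def/use:
  n0: {n,x,z} / ∅
  n1: {n,z} / {z}
  n2: {w} / {x}
  n3: {n} / {w}
  n4: {n,s,w} / {n}
  n5: {w,x} / {w}
  n6: {s,z} / ∅
  n7: {x} / {x}
  n8: {n} / {n,z}
  n9: {m,n} / {n}

Live sets:
  n0: in=∅ out={n,x,z}
  n1: in={z} out={n}
  n2: in={x,z} out={w,x,z}
  n3: in={w,x,z} out={n,w,x,z}
  n4: in={n} out=∅
  n5: in={n,w} out={n}
  n6: in={n,x} out={n,x,z}
  n7: in={n,x,z} out={n,z}
  n8: in={n,z} out={n}
  n9: in={n} out=∅

Conflict graph:
  m: {n}
  n: {m,s,w,x,z}
  s: {n,x,z}
  w: {n,x,z}
  x: {n,s,w,z}
  z: {n,s,w,x}

N(s) = ["n", "x", "z"]

Answer: ["n", "x", "z"]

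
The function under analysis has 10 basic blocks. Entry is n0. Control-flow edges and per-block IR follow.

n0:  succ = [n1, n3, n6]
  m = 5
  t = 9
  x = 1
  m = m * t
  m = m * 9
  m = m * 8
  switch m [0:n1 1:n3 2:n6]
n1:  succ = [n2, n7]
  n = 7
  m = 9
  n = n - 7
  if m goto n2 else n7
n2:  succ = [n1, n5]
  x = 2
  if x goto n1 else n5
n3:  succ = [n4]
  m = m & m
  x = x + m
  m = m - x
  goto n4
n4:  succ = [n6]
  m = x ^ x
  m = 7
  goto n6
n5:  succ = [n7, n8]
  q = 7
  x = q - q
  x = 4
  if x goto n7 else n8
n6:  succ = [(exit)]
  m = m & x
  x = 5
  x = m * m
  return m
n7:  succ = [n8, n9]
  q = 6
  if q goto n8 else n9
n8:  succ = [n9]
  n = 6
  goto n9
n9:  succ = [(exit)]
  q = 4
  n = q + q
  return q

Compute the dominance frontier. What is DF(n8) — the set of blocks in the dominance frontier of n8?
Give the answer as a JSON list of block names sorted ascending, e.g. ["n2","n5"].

Answer: ["n9"]

Derivation:
idom tree: n1←n0 n2←n1 n3←n0 n4←n3 n5←n2 n6←n0 n7←n1 n8←n1 n9←n1
Dom∩ at merges:
  n1: preds {n0,n2}: {n0} ∩ {n0,n1,n2} = {n0}; idom=n0
  n6: preds {n0,n4}: {n0} ∩ {n0,n3,n4} = {n0}; idom=n0
  n7: preds {n1,n5}: {n0,n1} ∩ {n0,n1,n2,n5} = {n0,n1}; idom=n1
  n8: preds {n5,n7}: {n0,n1,n2,n5} ∩ {n0,n1,n7} = {n0,n1}; idom=n1
  n9: preds {n7,n8}: {n0,n1,n7} ∩ {n0,n1,n8} = {n0,n1}; idom=n1

DF derivation:
  join n1 pred n0: · stop@n0
  join n1 pred n2: n2→n1 stop@n0
  join n6 pred n0: · stop@n0
  join n6 pred n4: n4→n3 stop@n0
  join n7 pred n1: · stop@n1
  join n7 pred n5: n5→n2 stop@n1
  join n8 pred n5: n5→n2 stop@n1
  join n8 pred n7: n7 stop@n1
  join n9 pred n7: n7 stop@n1
  join n9 pred n8: n8 stop@n1
  DF(n0)=∅
  DF(n1)={n1}
  DF(n2)={n1,n7,n8}
  DF(n3)={n6}
  DF(n4)={n6}
  DF(n5)={n7,n8}
  DF(n6)=∅
  DF(n7)={n8,n9}
  DF(n8)={n9}
  DF(n9)=∅

DF(n8) = ["n9"]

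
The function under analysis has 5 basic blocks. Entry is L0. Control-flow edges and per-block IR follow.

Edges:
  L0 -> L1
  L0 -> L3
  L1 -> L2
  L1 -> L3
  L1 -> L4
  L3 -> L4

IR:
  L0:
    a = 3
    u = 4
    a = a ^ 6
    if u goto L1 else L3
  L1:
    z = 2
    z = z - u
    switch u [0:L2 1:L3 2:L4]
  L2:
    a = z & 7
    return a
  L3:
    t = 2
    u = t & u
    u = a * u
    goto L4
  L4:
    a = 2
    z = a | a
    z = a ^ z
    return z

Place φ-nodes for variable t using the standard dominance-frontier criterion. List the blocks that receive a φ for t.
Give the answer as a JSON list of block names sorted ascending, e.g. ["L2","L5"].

idom tree: L1←L0 L2←L1 L3←L0 L4←L0
Join-block Dom:
  L3: preds {L0,L1}: {L0} ∩ {L0,L1} = {L0}; idom=L0
  L4: preds {L1,L3}: {L0,L1} ∩ {L0,L3} = {L0}; idom=L0

DF walk-up:
  join L3 pred L0: · stop@L0
  join L3 pred L1: L1 stop@L0
  join L4 pred L1: L1 stop@L0
  join L4 pred L3: L3 stop@L0
  DF(L0)=∅
  DF(L1)={L3,L4}
  DF(L2)=∅
  DF(L3)={L4}
  DF(L4)=∅

φ for t: defs {L3}
  DF⁺ = {L4}

Answer: ["L4"]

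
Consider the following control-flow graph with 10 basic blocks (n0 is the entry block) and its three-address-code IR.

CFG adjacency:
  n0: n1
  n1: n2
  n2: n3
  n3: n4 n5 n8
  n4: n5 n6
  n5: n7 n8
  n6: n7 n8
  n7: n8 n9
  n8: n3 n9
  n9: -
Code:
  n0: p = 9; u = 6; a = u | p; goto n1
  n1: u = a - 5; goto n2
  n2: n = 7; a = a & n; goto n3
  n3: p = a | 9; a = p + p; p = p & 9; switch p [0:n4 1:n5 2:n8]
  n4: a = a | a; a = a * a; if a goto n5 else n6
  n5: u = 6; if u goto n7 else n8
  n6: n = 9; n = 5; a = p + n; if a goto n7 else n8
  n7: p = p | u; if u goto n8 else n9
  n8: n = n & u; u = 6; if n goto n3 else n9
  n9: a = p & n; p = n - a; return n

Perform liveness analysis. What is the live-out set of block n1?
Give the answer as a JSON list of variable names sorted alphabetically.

Answer: ["a", "u"]

Analysis:
Per-block:
  n0: {a,p,u} / ∅
  n1: {u} / {a}
  n2: {a,n} / {a}
  n3: {a,p} / {a}
  n4: {a} / {a}
  n5: {u} / ∅
  n6: {a,n} / {p}
  n7: {p} / {p,u}
  n8: {n,u} / {n,u}
  n9: {a,p} / {n,p}

Live sets:
  n0: in=∅ out={a}
  n1: in={a} out={a,u}
  n2: in={a,u} out={a,n,u}
  n3: in={a,n,u} out={a,n,p,u}
  n4: in={a,n,p,u} out={a,n,p,u}
  n5: in={a,n,p} out={a,n,p,u}
  n6: in={p,u} out={a,n,p,u}
  n7: in={a,n,p,u} out={a,n,p,u}
  n8: in={a,n,p,u} out={a,n,p,u}
  n9: in={n,p} out=∅

live-out(n1) = ["a", "u"]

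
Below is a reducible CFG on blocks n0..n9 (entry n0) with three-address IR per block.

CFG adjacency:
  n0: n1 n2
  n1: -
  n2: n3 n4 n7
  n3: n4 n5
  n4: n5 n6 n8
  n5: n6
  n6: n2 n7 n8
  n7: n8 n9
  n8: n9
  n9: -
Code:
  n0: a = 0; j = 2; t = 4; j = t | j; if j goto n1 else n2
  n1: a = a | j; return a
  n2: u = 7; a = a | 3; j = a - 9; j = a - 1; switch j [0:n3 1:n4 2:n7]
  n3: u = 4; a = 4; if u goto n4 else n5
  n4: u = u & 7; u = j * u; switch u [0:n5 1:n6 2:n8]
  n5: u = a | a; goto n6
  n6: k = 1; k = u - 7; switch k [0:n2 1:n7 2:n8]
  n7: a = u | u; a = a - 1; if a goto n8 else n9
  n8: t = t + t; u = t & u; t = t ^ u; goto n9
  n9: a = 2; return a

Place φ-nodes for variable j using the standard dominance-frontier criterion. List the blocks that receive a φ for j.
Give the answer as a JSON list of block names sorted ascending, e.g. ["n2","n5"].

Answer: ["n2"]

Derivation:
idom tree: n1←n0 n2←n0 n3←n2 n4←n2 n5←n2 n6←n2 n7←n2 n8←n2 n9←n2
Dom∩ at merges:
  n2: preds {n0,n6}: {n0} ∩ {n0,n2,n6} = {n0}; idom=n0
  n4: preds {n2,n3}: {n0,n2} ∩ {n0,n2,n3} = {n0,n2}; idom=n2
  n5: preds {n3,n4}: {n0,n2,n3} ∩ {n0,n2,n4} = {n0,n2}; idom=n2
  n6: preds {n4,n5}: {n0,n2,n4} ∩ {n0,n2,n5} = {n0,n2}; idom=n2
  n7: preds {n2,n6}: {n0,n2} ∩ {n0,n2,n6} = {n0,n2}; idom=n2
  n8: preds {n4,n6,n7}: {n0,n2,n4} ∩ {n0,n2,n6} ∩ {n0,n2,n7} = {n0,n2}; idom=n2
  n9: preds {n7,n8}: {n0,n2,n7} ∩ {n0,n2,n8} = {n0,n2}; idom=n2

DF walk-up:
  join n2 pred n0: · stop@n0
  join n2 pred n6: n6→n2 stop@n0
  join n4 pred n2: · stop@n2
  join n4 pred n3: n3 stop@n2
  join n5 pred n3: n3 stop@n2
  join n5 pred n4: n4 stop@n2
  join n6 pred n4: n4 stop@n2
  join n6 pred n5: n5 stop@n2
  join n7 pred n2: · stop@n2
  join n7 pred n6: n6 stop@n2
  join n8 pred n4: n4 stop@n2
  join n8 pred n6: n6 stop@n2
  join n8 pred n7: n7 stop@n2
  join n9 pred n7: n7 stop@n2
  join n9 pred n8: n8 stop@n2
  n0 → ∅
  n1 → ∅
  n2 → {n2}
  n3 → {n4,n5}
  n4 → {n5,n6,n8}
  n5 → {n6}
  n6 → {n2,n7,n8}
  n7 → {n8,n9}
  n8 → {n9}
  n9 → ∅

φ for j: defs {n0,n2}
  DF⁺ = {n2}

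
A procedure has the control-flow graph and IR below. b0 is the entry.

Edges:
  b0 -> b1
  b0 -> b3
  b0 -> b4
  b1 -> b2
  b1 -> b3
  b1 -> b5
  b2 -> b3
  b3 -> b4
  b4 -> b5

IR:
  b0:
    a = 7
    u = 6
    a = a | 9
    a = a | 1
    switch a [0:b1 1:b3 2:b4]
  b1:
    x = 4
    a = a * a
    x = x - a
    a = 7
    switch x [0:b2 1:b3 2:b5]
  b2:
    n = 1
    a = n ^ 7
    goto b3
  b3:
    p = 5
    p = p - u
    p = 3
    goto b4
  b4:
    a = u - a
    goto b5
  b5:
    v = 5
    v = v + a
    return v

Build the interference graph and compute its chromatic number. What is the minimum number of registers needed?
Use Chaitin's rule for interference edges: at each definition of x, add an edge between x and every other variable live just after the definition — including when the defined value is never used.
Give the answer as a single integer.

Answer: 3

Analysis:
Per-block:
  b0: def={a,u} ue=∅
  b1: def={a,x} ue={a}
  b2: def={a,n} ue=∅
  b3: def={p} ue={u}
  b4: def={a} ue={a,u}
  b5: def={v} ue={a}

Liveness:
  b0 li=∅ lo={a,u}
  b1 li={a,u} lo={a,u}
  b2 li={u} lo={a,u}
  b3 li={a,u} lo={a,u}
  b4 li={a,u} lo={a}
  b5 li={a} lo=∅

Interference:
  a↔{p,u,v,x}
  n↔{u}
  p↔{a,u}
  u↔{a,n,p,x}
  v↔{a}
  x↔{a,u}

Colouring:
  lower bound: {a,p,u} mutually conflict ⇒ χ ≥ 3
  assign a→c0 n→c0 p→c2 u→c1 v→c1 x→c2 — no edge inside a register ⇒ χ ≤ 3
  χ = 3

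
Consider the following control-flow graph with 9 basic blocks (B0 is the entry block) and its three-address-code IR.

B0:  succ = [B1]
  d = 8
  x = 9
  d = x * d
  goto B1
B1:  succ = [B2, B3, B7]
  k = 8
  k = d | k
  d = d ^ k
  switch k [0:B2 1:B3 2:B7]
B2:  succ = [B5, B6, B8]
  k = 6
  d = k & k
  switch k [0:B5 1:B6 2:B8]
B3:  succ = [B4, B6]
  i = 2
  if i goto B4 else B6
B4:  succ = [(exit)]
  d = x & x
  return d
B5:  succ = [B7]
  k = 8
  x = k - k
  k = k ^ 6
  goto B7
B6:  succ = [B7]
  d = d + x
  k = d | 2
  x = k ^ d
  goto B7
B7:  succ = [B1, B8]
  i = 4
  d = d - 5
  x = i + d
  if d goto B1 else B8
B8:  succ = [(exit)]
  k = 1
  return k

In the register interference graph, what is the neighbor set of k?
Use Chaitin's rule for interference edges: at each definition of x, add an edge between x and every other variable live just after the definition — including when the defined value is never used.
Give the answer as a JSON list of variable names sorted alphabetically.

Per-block:
  B0: def={d,x} ue=∅
  B1: def={d,k} ue={d}
  B2: def={d,k} ue=∅
  B3: def={i} ue=∅
  B4: def={d} ue={x}
  B5: def={k,x} ue=∅
  B6: def={d,k,x} ue={d,x}
  B7: def={d,i,x} ue={d}
  B8: def={k} ue=∅

Backward fixpoint:
  live B0: ∅→{d,x}
  live B1: {d,x}→{d,x}
  live B2: {x}→{d,x}
  live B3: {d,x}→{d,x}
  live B4: {x}→∅
  live B5: {d}→{d}
  live B6: {d,x}→{d}
  live B7: {d}→{d,x}
  live B8: ∅→∅

Conflict graph:
  d: {i,k,x}
  i: {d,x}
  k: {d,x}
  x: {d,i,k}

N(k) = ["d", "x"]

Answer: ["d", "x"]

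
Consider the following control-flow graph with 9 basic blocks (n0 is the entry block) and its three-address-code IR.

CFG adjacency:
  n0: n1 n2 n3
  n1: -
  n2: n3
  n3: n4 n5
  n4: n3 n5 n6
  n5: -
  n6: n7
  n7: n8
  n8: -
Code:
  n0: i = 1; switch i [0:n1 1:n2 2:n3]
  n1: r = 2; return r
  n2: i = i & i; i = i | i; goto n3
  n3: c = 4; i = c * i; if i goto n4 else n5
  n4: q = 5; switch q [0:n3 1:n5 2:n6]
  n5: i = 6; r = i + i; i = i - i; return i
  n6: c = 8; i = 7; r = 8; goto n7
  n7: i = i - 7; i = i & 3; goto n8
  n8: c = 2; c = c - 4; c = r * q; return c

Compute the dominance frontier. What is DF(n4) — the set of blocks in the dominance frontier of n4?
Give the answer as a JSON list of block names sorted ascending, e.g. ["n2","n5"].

Answer: ["n3", "n5"]

Analysis:
idom tree: n1←n0 n2←n0 n3←n0 n4←n3 n5←n3 n6←n4 n7←n6 n8←n7
Dom∩ at merges:
  n3: preds {n0,n2,n4}: {n0} ∩ {n0,n2} ∩ {n0,n3,n4} = {n0}; idom=n0
  n5: preds {n3,n4}: {n0,n3} ∩ {n0,n3,n4} = {n0,n3}; idom=n3

DF walk-up:
  join n3 pred n0: · stop@n0
  join n3 pred n2: n2 stop@n0
  join n3 pred n4: n4→n3 stop@n0
  join n5 pred n3: · stop@n3
  join n5 pred n4: n4 stop@n3
  n0 → ∅
  n1 → ∅
  n2 → {n3}
  n3 → {n3}
  n4 → {n3,n5}
  n5 → ∅
  n6 → ∅
  n7 → ∅
  n8 → ∅

DF(n4) = ["n3", "n5"]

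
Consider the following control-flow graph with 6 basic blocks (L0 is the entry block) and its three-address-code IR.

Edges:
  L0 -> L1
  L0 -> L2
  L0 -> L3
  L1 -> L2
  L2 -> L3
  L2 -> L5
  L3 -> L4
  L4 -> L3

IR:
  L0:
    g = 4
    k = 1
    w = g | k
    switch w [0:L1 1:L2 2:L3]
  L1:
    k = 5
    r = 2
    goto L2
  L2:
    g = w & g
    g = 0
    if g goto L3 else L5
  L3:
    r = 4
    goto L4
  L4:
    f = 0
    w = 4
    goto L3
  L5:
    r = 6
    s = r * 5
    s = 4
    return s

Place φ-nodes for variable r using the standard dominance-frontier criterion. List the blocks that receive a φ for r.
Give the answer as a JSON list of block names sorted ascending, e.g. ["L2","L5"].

idom tree: L1←L0 L2←L0 L3←L0 L4←L3 L5←L2
Dom at joins:
  L2: preds {L0,L1}: {L0} ∩ {L0,L1} = {L0}; idom=L0
  L3: preds {L0,L2,L4}: {L0} ∩ {L0,L2} ∩ {L0,L3,L4} = {L0}; idom=L0

DF derivation:
  join L2 pred L0: · stop@L0
  join L2 pred L1: L1 stop@L0
  join L3 pred L0: · stop@L0
  join L3 pred L2: L2 stop@L0
  join L3 pred L4: L4→L3 stop@L0
  DF(L0)=∅
  DF(L1)={L2}
  DF(L2)={L3}
  DF(L3)={L3}
  DF(L4)={L3}
  DF(L5)=∅

φ for r: defs {L1,L3,L5}
  DF⁺ = {L2,L3}

Answer: ["L2", "L3"]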